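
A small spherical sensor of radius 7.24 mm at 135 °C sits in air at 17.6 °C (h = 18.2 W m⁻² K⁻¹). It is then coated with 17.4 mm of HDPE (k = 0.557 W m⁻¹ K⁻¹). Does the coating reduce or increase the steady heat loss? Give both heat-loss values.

increases: 1.41 → 5.55 W

Critical radius for a sphere: r_cr = 2k/h = 0.0612 m = 6.12 cm.
Outer radius after coating: r₂ = 0.00724 + 0.0174 = 0.02464 m.
Since r₁ < r_cr and r₂ ≤ r_cr, the coating moves toward the maximum at r_cr — heat loss rises.
Bare: R = 1/(4πr₁²h) = 83.41 K/W; Q = 117.4/83.41 = 1.41 W.
Coated: R = R_cond + R_conv = 21.14 K/W; Q = 117.4/21.14 = 5.55 W.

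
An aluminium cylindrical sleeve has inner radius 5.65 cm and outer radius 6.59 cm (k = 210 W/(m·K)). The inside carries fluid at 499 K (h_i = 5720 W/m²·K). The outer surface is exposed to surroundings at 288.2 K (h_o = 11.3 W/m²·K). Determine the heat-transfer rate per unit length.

Resistance network (inner→outer):
  R'_conv,in = 1/(2πr h) = 1/(2π·0.0565·5720) = 4.925×10^-4 m·K/W
  R'_aluminium = ln(0.0659/0.0565)/(2πk) = 0.1539/(2π·210) = 1.166×10^-4 m·K/W
  R'_conv,out = 1/(2πr h) = 1/(2π·0.0659·11.3) = 0.2137 m·K/W
ΣR = 4.925×10^-4 + 1.166×10^-4 + 0.2137 = 0.2143 m·K/W
Q' = ΔT/ΣR = (499 K − 288.2 K)/0.2143 = 984 W/m

Q' = 984 W/m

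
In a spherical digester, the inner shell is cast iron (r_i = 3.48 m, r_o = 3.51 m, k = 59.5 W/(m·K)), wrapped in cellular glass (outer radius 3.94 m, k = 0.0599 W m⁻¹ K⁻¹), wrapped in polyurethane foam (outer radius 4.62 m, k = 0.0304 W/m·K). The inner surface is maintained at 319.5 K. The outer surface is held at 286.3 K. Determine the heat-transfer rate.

Q = 239 W

Treat each layer as a resistance in series:
  R_cast iron = (1/3.48 − 1/3.51)/(4πk) = 0.002456/(4π·59.5) = 3.285×10^-6 K/W
  R_cellular glass = (1/3.51 − 1/3.94)/(4πk) = 0.03109/(4π·0.0599) = 0.04131 K/W
  R_polyurethane foam = (1/3.94 − 1/4.62)/(4πk) = 0.03736/(4π·0.0304) = 0.09779 K/W
ΣR = 3.285×10^-6 + 0.04131 + 0.09779 = 0.1391 K/W
Q = ΔT/ΣR = (319.5 K − 286.3 K)/0.1391 = 239 W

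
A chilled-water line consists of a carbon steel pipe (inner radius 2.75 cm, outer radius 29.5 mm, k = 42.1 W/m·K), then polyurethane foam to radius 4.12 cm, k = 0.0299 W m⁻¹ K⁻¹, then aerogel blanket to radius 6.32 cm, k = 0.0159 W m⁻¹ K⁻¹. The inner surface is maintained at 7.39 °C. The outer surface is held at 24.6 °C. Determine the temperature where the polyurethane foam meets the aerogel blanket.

Resistance network (inner→outer):
  R'_carbon steel = ln(0.0295/0.0275)/(2πk) = 0.07020/(2π·42.1) = 2.654×10^-4 m·K/W
  R'_polyurethane foam = ln(0.0412/0.0295)/(2πk) = 0.3340/(2π·0.0299) = 1.778 m·K/W
  R'_aerogel blanket = ln(0.0632/0.0412)/(2πk) = 0.4279/(2π·0.0159) = 4.283 m·K/W
ΣR = 2.654×10^-4 + 1.778 + 4.283 = 6.061 m·K/W
Q' = ΔT/ΣR = (7.39 °C − 24.6 °C)/6.061 = -2.839 W/m
From the inner boundary to the polyurethane foam/aerogel blanket interface, ΣR_partial = 1.778 m·K/W.
T_interface = T_in − Q'·ΣR_partial = 7.39 °C − (-2.839)(1.778) = 12.4 °C

T = 12.4 °C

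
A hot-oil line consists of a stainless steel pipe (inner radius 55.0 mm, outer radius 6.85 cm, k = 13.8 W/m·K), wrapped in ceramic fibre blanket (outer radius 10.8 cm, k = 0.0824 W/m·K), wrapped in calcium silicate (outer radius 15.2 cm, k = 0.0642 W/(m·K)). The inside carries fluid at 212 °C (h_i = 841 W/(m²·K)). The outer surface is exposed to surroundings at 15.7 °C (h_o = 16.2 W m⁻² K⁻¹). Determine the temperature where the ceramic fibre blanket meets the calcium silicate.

Resistance network (inner→outer):
  R'_conv,in = 1/(2πr h) = 1/(2π·0.0550·841) = 0.003441 m·K/W
  R'_stainless steel = ln(0.0685/0.0550)/(2πk) = 0.2195/(2π·13.8) = 0.002531 m·K/W
  R'_ceramic fibre blanket = ln(0.108/0.0685)/(2πk) = 0.4553/(2π·0.0824) = 0.8794 m·K/W
  R'_calcium silicate = ln(0.152/0.108)/(2πk) = 0.3417/(2π·0.0642) = 0.8472 m·K/W
  R'_conv,out = 1/(2πr h) = 1/(2π·0.152·16.2) = 0.06463 m·K/W
ΣR = 0.003441 + 0.002531 + 0.8794 + 0.8472 + 0.06463 = 1.797 m·K/W
Q' = ΔT/ΣR = (212 °C − 15.7 °C)/1.797 = 109.2 W/m
From the inner boundary to the ceramic fibre blanket/calcium silicate interface, ΣR_partial = 0.8854 m·K/W.
T_interface = T_in − Q'·ΣR_partial = 212 °C − (109.2)(0.8854) = 115 °C

T = 115 °C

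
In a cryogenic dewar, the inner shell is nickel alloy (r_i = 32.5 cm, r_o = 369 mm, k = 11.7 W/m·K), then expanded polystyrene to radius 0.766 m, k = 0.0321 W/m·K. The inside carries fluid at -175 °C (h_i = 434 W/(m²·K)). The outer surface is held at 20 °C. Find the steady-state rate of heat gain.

Q = 55.9 W

Resistance network (inner→outer):
  R_conv,in = 1/(4πr²h) = 1/(4π·0.325²·434) = 0.001736 K/W
  R_nickel alloy = (1/0.325 − 1/0.369)/(4πk) = 0.3669/(4π·11.7) = 0.002495 K/W
  R_expanded polystyrene = (1/0.369 − 1/0.766)/(4πk) = 1.405/(4π·0.0321) = 3.482 K/W
ΣR = 0.001736 + 0.002495 + 3.482 = 3.486 K/W
Q = ΔT/ΣR = (-175 °C − 20 °C)/3.486 = -55.9 W
(Negative Q ⇒ heat flows inward; heat gain = 55.9 W.)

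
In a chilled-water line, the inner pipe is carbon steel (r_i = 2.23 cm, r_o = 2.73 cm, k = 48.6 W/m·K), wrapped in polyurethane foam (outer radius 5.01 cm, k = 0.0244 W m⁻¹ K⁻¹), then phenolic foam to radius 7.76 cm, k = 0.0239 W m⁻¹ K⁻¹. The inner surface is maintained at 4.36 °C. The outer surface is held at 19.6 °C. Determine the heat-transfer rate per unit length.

Series thermal resistances, inner to outer:
  R'_carbon steel = ln(0.0273/0.0223)/(2πk) = 0.2023/(2π·48.6) = 6.625×10^-4 m·K/W
  R'_polyurethane foam = ln(0.0501/0.0273)/(2πk) = 0.6071/(2π·0.0244) = 3.960 m·K/W
  R'_phenolic foam = ln(0.0776/0.0501)/(2πk) = 0.4375/(2π·0.0239) = 2.914 m·K/W
ΣR = 6.625×10^-4 + 3.960 + 2.914 = 6.875 m·K/W
Q' = ΔT/ΣR = (4.36 °C − 19.6 °C)/6.875 = -2.22 W/m
(Negative Q' ⇒ heat flows inward; heat gain = 2.22 W/m.)

Q' = 2.22 W/m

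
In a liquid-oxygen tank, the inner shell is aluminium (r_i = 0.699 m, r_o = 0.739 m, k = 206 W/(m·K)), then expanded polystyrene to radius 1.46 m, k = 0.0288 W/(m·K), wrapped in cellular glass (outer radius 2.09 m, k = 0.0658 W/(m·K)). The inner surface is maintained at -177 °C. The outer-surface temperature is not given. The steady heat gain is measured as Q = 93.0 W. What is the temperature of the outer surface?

Sum the resistances:
  R_aluminium = (1/0.699 − 1/0.739)/(4πk) = 0.07744/(4π·206) = 2.991×10^-5 K/W
  R_expanded polystyrene = (1/0.739 − 1/1.46)/(4πk) = 0.6682/(4π·0.0288) = 1.846 K/W
  R_cellular glass = (1/1.46 − 1/2.09)/(4πk) = 0.2065/(4π·0.0658) = 0.2497 K/W
ΣR = 2.096 K/W
ΔT = Q·ΣR = 93.0 × 2.096 = 194.9 K
Heat flows inward, so T_out = T_in + ΔT = -177 + 194.9 = 17.9 °C

T_out = 17.9 °C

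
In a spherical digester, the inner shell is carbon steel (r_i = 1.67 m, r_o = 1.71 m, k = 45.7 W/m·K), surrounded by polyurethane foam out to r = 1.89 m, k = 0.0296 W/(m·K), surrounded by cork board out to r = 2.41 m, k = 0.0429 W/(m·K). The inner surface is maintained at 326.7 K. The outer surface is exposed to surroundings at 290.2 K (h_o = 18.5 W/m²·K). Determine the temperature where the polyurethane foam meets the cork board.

T = 311.6 K

Treat each layer as a resistance in series:
  R_carbon steel = (1/1.67 − 1/1.71)/(4πk) = 0.01401/(4π·45.7) = 2.439×10^-5 K/W
  R_polyurethane foam = (1/1.71 − 1/1.89)/(4πk) = 0.05569/(4π·0.0296) = 0.1497 K/W
  R_cork board = (1/1.89 − 1/2.41)/(4πk) = 0.1142/(4π·0.0429) = 0.2118 K/W
  R_conv,out = 1/(4πr²h) = 1/(4π·2.41²·18.5) = 7.406×10^-4 K/W
ΣR = 2.439×10^-5 + 0.1497 + 0.2118 + 7.406×10^-4 = 0.3623 K/W
Q = ΔT/ΣR = (326.7 K − 290.2 K)/0.3623 = 100.7 W
From the inner boundary to the polyurethane foam/cork board interface, ΣR_partial = 0.1497 K/W.
T_interface = T_in − Q·ΣR_partial = 326.7 K − (100.7)(0.1497) = 311.6 K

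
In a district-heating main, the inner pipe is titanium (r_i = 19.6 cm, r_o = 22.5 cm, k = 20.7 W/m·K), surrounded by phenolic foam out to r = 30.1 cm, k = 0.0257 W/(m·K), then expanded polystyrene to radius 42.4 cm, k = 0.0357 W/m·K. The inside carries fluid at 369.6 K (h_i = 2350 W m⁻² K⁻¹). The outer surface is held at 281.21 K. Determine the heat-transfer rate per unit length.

Resistance network (inner→outer):
  R'_conv,in = 1/(2πr h) = 1/(2π·0.196·2350) = 3.455×10^-4 m·K/W
  R'_titanium = ln(0.225/0.196)/(2πk) = 0.1380/(2π·20.7) = 0.001061 m·K/W
  R'_phenolic foam = ln(0.301/0.225)/(2πk) = 0.2910/(2π·0.0257) = 1.802 m·K/W
  R'_expanded polystyrene = ln(0.424/0.301)/(2πk) = 0.3426/(2π·0.0357) = 1.527 m·K/W
ΣR = 3.455×10^-4 + 0.001061 + 1.802 + 1.527 = 3.330 m·K/W
Q' = ΔT/ΣR = (369.6 K − 281.21 K)/3.330 = 26.5 W/m

Q' = 26.5 W/m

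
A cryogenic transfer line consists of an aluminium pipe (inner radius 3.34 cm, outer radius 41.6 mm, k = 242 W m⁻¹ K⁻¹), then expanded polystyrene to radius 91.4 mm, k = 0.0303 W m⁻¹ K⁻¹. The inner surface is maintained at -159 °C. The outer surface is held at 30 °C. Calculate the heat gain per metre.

Series thermal resistances, inner to outer:
  R'_aluminium = ln(0.0416/0.0334)/(2πk) = 0.2195/(2π·242) = 1.444×10^-4 m·K/W
  R'_expanded polystyrene = ln(0.0914/0.0416)/(2πk) = 0.7871/(2π·0.0303) = 4.135 m·K/W
ΣR = 1.444×10^-4 + 4.135 = 4.135 m·K/W
Q' = ΔT/ΣR = (-159 °C − 30 °C)/4.135 = -45.7 W/m
(Negative Q' ⇒ heat flows inward; heat gain = 45.7 W/m.)

Q' = 45.7 W/m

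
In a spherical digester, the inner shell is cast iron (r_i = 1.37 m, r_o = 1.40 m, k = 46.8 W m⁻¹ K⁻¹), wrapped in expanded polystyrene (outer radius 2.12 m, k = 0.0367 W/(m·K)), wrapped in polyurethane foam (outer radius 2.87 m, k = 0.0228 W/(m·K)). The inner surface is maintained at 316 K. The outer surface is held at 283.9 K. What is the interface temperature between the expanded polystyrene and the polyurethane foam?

Resistance network (inner→outer):
  R_cast iron = (1/1.37 − 1/1.40)/(4πk) = 0.01564/(4π·46.8) = 2.660×10^-5 K/W
  R_expanded polystyrene = (1/1.40 − 1/2.12)/(4πk) = 0.2426/(4π·0.0367) = 0.5260 K/W
  R_polyurethane foam = (1/2.12 − 1/2.87)/(4πk) = 0.1233/(4π·0.0228) = 0.4302 K/W
ΣR = 2.660×10^-5 + 0.5260 + 0.4302 = 0.9562 K/W
Q = ΔT/ΣR = (316 K − 283.9 K)/0.9562 = 33.57 W
From the inner boundary to the expanded polystyrene/polyurethane foam interface, ΣR_partial = 0.5260 K/W.
T_interface = T_in − Q·ΣR_partial = 316 K − (33.57)(0.5260) = 298.3 K

T = 298.3 K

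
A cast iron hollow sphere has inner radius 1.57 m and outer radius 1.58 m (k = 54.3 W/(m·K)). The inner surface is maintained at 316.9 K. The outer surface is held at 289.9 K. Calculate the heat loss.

Q = 4570 kW

Q = 4πk·ΔT/(1/r₁ − 1/r₂) = 4π × 54.3 × 27 / (1/1.57 − 1/1.58) = 4.57×10^6 W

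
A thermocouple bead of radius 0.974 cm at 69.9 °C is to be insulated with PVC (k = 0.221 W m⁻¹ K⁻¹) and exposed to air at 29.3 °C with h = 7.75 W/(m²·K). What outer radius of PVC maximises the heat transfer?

r_cr = 5.70 cm

For a sphere, r_cr = 2k_ins/h = 2·0.221/7.75 = 0.0570 m = 5.70 cm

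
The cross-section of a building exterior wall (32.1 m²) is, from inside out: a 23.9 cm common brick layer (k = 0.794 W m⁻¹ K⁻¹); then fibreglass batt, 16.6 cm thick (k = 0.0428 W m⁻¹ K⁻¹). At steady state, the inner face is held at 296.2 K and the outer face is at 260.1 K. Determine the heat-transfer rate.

Resistance network (inner→outer):
  R_common brick = L/(kA) = 0.239/(0.794·32.1) = 0.009377 K/W
  R_fibreglass batt = L/(kA) = 0.166/(0.0428·32.1) = 0.1208 K/W
ΣR = 0.009377 + 0.1208 = 0.1302 K/W
Q = ΔT/ΣR = (296.2 K − 260.1 K)/0.1302 = 277 W

Q = 277 W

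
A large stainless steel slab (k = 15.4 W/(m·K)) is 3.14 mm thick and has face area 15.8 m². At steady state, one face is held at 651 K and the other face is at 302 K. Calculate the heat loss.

Q = 27000 kW

Q = kA·ΔT/L = 15.4 × 15.8 × |651 K − 302 K| / 0.00314 = 2.70×10^7 W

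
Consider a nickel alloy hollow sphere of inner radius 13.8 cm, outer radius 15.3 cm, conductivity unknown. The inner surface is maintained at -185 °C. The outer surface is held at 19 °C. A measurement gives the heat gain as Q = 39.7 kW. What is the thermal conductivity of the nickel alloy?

ΣR = ΔT/Q = |-185 − 19|/39700 = 0.005139 K/W
(1/r₁−1/r₂)/(4πk) = 0.005139 ⇒ k = 0.7104/(4π·0.005139) = 11.0 W/m·K

k = 11.0 W/m·K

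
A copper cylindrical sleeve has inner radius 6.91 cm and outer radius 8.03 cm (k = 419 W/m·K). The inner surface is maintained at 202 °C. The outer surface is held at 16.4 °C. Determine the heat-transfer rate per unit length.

Q' = 2πk·ΔT/ln(r₂/r₁) = 2π × 419 × 185.6 / ln(0.0803/0.0691) = 3.25×10^6 W/m

Q' = 3.25×10^6 W/m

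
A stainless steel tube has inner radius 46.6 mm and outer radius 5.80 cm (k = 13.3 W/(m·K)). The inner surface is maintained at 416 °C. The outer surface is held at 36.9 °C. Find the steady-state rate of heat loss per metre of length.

Q' = 2πk·ΔT/ln(r₂/r₁) = 2π × 13.3 × 379.1 / ln(0.0580/0.0466) = 1.45×10^5 W/m

Q' = 145 kW/m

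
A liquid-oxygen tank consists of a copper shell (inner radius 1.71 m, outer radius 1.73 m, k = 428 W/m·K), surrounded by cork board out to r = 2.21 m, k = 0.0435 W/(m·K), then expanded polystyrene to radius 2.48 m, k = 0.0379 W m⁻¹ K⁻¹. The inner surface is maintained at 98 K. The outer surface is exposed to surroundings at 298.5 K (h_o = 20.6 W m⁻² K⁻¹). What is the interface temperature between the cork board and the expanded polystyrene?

T = 236.0 K

Treat each layer as a resistance in series:
  R_copper = (1/1.71 − 1/1.73)/(4πk) = 0.006761/(4π·428) = 1.257×10^-6 K/W
  R_cork board = (1/1.73 − 1/2.21)/(4πk) = 0.1255/(4π·0.0435) = 0.2297 K/W
  R_expanded polystyrene = (1/2.21 − 1/2.48)/(4πk) = 0.04926/(4π·0.0379) = 0.1034 K/W
  R_conv,out = 1/(4πr²h) = 1/(4π·2.48²·20.6) = 6.281×10^-4 K/W
ΣR = 1.257×10^-6 + 0.2297 + 0.1034 + 6.281×10^-4 = 0.3337 K/W
Q = ΔT/ΣR = (98 K − 298.5 K)/0.3337 = -600.8 W
From the inner boundary to the cork board/expanded polystyrene interface, ΣR_partial = 0.2297 K/W.
T_interface = T_in − Q·ΣR_partial = 98 K − (-600.8)(0.2297) = 236.0 K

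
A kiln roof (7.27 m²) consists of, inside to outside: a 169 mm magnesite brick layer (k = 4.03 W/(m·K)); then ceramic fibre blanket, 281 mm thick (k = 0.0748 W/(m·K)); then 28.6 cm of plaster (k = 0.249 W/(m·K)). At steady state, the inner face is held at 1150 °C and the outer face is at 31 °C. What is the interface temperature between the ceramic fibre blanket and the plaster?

Treat each layer as a resistance in series:
  R_magnesite brick = L/(kA) = 0.169/(4.03·7.27) = 0.005768 K/W
  R_ceramic fibre blanket = L/(kA) = 0.281/(0.0748·7.27) = 0.5167 K/W
  R_plaster = L/(kA) = 0.286/(0.249·7.27) = 0.1580 K/W
ΣR = 0.005768 + 0.5167 + 0.1580 = 0.6805 K/W
Q = ΔT/ΣR = (1150 °C − 31 °C)/0.6805 = 1644 W
From the inner boundary to the ceramic fibre blanket/plaster interface, ΣR_partial = 0.5225 K/W.
T_interface = T_in − Q·ΣR_partial = 1150 °C − (1644)(0.5225) = 291 °C

T = 291 °C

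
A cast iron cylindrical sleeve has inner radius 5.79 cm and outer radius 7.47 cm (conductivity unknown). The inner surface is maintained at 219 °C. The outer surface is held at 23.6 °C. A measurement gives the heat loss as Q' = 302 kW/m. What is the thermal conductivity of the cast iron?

ΣR = ΔT/Q' = |219 − 23.6|/3.02×10^5 = 6.470×10^-4 m·K/W
ln(r₂/r₁)/(2πk) = 6.470×10^-4 ⇒ k = 0.2548/(2π·6.470×10^-4) = 62.7 W/m·K

k = 62.7 W/m·K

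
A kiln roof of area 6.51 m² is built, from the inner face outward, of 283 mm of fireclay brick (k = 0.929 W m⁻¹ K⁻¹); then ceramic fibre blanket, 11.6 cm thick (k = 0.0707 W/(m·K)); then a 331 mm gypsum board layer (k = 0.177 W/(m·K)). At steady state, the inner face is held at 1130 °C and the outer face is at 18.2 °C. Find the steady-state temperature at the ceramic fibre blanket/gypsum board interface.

T = 563 °C

Treat each layer as a resistance in series:
  R_fireclay brick = L/(kA) = 0.283/(0.929·6.51) = 0.04679 K/W
  R_ceramic fibre blanket = L/(kA) = 0.116/(0.0707·6.51) = 0.2520 K/W
  R_gypsum board = L/(kA) = 0.331/(0.177·6.51) = 0.2873 K/W
ΣR = 0.04679 + 0.2520 + 0.2873 = 0.5861 K/W
Q = ΔT/ΣR = (1130 °C − 18.2 °C)/0.5861 = 1897 W
From the inner boundary to the ceramic fibre blanket/gypsum board interface, ΣR_partial = 0.2988 K/W.
T_interface = T_in − Q·ΣR_partial = 1130 °C − (1897)(0.2988) = 563 °C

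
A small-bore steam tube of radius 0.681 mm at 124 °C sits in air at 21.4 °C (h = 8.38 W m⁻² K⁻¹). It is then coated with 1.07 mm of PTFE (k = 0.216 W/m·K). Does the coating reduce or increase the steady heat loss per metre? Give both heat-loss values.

Critical radius for a cylinder: r_cr = k/h = 0.0258 m = 2.58 cm.
Outer radius after coating: r₂ = 6.81×10^-4 + 0.00107 = 0.001751 m.
Since r₁ < r_cr and r₂ ≤ r_cr, the coating moves toward the maximum at r_cr — heat loss rises.
Bare: R = 1/(2πr₁h) = 27.89 m·K/W; Q = 102.6/27.89 = 3.68 W/m.
Coated: R = R_cond + R_conv = 11.54 m·K/W; Q = 102.6/11.54 = 8.89 W/m.

increases: 3.68 → 8.89 W/m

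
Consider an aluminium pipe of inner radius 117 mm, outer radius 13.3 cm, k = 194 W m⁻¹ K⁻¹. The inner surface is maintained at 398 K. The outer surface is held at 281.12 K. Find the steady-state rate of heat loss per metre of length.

Q' = 2πk·ΔT/ln(r₂/r₁) = 2π × 194 × 116.88 / ln(0.133/0.117) = 1.11×10^6 W/m

Q' = 1110 kW/m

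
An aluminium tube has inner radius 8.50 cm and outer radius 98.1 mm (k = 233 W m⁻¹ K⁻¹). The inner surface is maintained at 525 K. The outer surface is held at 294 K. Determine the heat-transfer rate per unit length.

Q' = 2πk·ΔT/ln(r₂/r₁) = 2π × 233 × 231 / ln(0.0981/0.0850) = 2.36×10^6 W/m

Q' = 2.36×10^6 W/m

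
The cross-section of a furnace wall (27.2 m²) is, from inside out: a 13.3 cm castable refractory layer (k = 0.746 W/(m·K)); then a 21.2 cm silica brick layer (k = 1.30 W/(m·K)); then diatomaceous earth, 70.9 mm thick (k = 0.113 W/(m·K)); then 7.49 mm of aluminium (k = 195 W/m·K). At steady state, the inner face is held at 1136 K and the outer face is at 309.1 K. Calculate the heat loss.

Treat each layer as a resistance in series:
  R_castable refractory = L/(kA) = 0.133/(0.746·27.2) = 0.006555 K/W
  R_silica brick = L/(kA) = 0.212/(1.30·27.2) = 0.005995 K/W
  R_diatomaceous earth = L/(kA) = 0.0709/(0.113·27.2) = 0.02307 K/W
  R_aluminium = L/(kA) = 0.00749/(195·27.2) = 1.412×10^-6 K/W
ΣR = 0.006555 + 0.005995 + 0.02307 + 1.412×10^-6 = 0.03562 K/W
Q = ΔT/ΣR = (1136 K − 309.1 K)/0.03562 = 23200 W

Q = 23200 W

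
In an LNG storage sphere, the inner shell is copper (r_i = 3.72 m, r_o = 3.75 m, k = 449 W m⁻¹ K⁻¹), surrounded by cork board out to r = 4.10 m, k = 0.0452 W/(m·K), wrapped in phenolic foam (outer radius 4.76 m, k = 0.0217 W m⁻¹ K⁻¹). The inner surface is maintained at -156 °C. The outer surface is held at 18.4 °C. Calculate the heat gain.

Treat each layer as a resistance in series:
  R_copper = (1/3.72 − 1/3.75)/(4πk) = 0.002151/(4π·449) = 3.811×10^-7 K/W
  R_cork board = (1/3.75 − 1/4.10)/(4πk) = 0.02276/(4π·0.0452) = 0.04008 K/W
  R_phenolic foam = (1/4.10 − 1/4.76)/(4πk) = 0.03382/(4π·0.0217) = 0.1240 K/W
ΣR = 3.811×10^-7 + 0.04008 + 0.1240 = 0.1641 K/W
Q = ΔT/ΣR = (-156 °C − 18.4 °C)/0.1641 = -1060 W
(Negative Q ⇒ heat flows inward; heat gain = 1060 W.)

Q = 1060 W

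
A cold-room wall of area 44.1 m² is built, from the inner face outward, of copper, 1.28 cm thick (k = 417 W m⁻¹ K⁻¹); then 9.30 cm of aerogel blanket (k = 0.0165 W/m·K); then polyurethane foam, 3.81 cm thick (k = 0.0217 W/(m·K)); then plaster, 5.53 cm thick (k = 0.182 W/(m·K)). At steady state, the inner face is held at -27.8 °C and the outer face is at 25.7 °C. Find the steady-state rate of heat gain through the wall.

Q = 307 W

Resistance network (inner→outer):
  R_copper = L/(kA) = 0.0128/(417·44.1) = 6.960×10^-7 K/W
  R_aerogel blanket = L/(kA) = 0.0930/(0.0165·44.1) = 0.1278 K/W
  R_polyurethane foam = L/(kA) = 0.0381/(0.0217·44.1) = 0.03981 K/W
  R_plaster = L/(kA) = 0.0553/(0.182·44.1) = 0.006890 K/W
ΣR = 6.960×10^-7 + 0.1278 + 0.03981 + 0.006890 = 0.1745 K/W
Q = ΔT/ΣR = (-27.8 °C − 25.7 °C)/0.1745 = -307 W
(Negative Q ⇒ heat flows inward; heat gain = 307 W.)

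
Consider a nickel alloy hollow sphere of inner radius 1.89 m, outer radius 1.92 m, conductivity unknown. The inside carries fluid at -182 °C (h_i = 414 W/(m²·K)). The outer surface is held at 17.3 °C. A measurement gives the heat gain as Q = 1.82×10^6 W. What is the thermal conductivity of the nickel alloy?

k = 11.8 W/m·K

ΣR = ΔT/Q = |-182 − 17.3|/1.82×10^6 = 1.095×10^-4 K/W
Known resistances:
  R_conv,in = 1/(4πr²h) = 1/(4π·1.89²·414) = 5.381×10^-5 K/W
R_nickel alloy = ΣR − ΣR_known = 1.095×10^-4 − 5.381×10^-5 = 5.569×10^-5 K/W
(1/r₁−1/r₂)/(4πk) = 5.569×10^-5 ⇒ k = 0.008267/(4π·5.569×10^-5) = 11.8 W/m·K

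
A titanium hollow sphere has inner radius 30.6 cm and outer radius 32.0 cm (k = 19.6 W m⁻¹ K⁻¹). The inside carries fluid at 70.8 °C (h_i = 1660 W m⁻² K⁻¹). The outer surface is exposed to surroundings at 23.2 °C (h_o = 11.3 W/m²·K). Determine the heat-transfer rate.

Q = 681 W

Treat each layer as a resistance in series:
  R_conv,in = 1/(4πr²h) = 1/(4π·0.306²·1660) = 5.120×10^-4 K/W
  R_titanium = (1/0.306 − 1/0.320)/(4πk) = 0.1430/(4π·19.6) = 5.805×10^-4 K/W
  R_conv,out = 1/(4πr²h) = 1/(4π·0.320²·11.3) = 0.06877 K/W
ΣR = 5.120×10^-4 + 5.805×10^-4 + 0.06877 = 0.06986 K/W
Q = ΔT/ΣR = (70.8 °C − 23.2 °C)/0.06986 = 681 W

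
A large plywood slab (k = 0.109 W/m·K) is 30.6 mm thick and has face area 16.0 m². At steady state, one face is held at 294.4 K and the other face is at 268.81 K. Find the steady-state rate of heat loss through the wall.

Q = kA·ΔT/L = 0.109 × 16.0 × |294.4 K − 268.81 K| / 0.0306 = 1460 W

Q = 1460 W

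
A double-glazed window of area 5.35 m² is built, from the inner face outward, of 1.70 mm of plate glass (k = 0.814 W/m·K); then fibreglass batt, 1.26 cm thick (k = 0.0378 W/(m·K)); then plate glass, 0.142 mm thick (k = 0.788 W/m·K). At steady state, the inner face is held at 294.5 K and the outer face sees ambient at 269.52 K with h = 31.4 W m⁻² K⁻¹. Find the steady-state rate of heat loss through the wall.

Q = 364 W

Treat each layer as a resistance in series:
  R_plate glass = L/(kA) = 0.00170/(0.814·5.35) = 3.904×10^-4 K/W
  R_fibreglass batt = L/(kA) = 0.0126/(0.0378·5.35) = 0.06231 K/W
  R_plate glass = L/(kA) = 1.42×10^-4/(0.788·5.35) = 3.368×10^-5 K/W
  R_conv,out = 1/(hA) = 1/(31.4·5.35) = 0.005953 K/W
ΣR = 3.904×10^-4 + 0.06231 + 3.368×10^-5 + 0.005953 = 0.06869 K/W
Q = ΔT/ΣR = (294.5 K − 269.52 K)/0.06869 = 364 W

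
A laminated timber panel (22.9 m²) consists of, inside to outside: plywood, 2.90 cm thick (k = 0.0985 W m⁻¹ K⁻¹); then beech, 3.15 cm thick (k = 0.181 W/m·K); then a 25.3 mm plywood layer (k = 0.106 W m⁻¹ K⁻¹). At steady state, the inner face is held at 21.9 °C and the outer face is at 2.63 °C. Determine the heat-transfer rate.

Series thermal resistances, inner to outer:
  R_plywood = L/(kA) = 0.0290/(0.0985·22.9) = 0.01286 K/W
  R_beech = L/(kA) = 0.0315/(0.181·22.9) = 0.007600 K/W
  R_plywood = L/(kA) = 0.0253/(0.106·22.9) = 0.01042 K/W
ΣR = 0.01286 + 0.007600 + 0.01042 = 0.03088 K/W
Q = ΔT/ΣR = (21.9 °C − 2.63 °C)/0.03088 = 624 W

Q = 624 W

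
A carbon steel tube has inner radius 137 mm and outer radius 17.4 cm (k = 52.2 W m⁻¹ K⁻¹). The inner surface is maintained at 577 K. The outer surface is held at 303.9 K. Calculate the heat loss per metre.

Q' = 2πk·ΔT/ln(r₂/r₁) = 2π × 52.2 × 273.1 / ln(0.174/0.137) = 3.75×10^5 W/m

Q' = 375 kW/m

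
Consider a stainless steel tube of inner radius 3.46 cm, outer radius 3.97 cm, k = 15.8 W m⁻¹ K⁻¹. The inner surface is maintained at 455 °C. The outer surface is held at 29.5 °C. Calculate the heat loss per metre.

Q' = 2πk·ΔT/ln(r₂/r₁) = 2π × 15.8 × 425.5 / ln(0.0397/0.0346) = 3.07×10^5 W/m

Q' = 3.07×10^5 W/m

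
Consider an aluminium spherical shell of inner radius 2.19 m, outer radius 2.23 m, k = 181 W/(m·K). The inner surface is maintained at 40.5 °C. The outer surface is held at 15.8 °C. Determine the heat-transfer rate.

Q = 4πk·ΔT/(1/r₁ − 1/r₂) = 4π × 181 × 24.7 / (1/2.19 − 1/2.23) = 6.86×10^6 W

Q = 6860 kW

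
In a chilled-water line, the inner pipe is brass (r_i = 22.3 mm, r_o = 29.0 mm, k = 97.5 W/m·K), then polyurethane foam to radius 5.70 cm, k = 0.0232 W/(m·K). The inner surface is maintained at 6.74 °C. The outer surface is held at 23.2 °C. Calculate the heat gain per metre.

Series thermal resistances, inner to outer:
  R'_brass = ln(0.0290/0.0223)/(2πk) = 0.2627/(2π·97.5) = 4.288×10^-4 m·K/W
  R'_polyurethane foam = ln(0.0570/0.0290)/(2πk) = 0.6758/(2π·0.0232) = 4.636 m·K/W
ΣR = 4.288×10^-4 + 4.636 = 4.636 m·K/W
Q' = ΔT/ΣR = (6.74 °C − 23.2 °C)/4.636 = -3.55 W/m
(Negative Q' ⇒ heat flows inward; heat gain = 3.55 W/m.)

Q' = 3.55 W/m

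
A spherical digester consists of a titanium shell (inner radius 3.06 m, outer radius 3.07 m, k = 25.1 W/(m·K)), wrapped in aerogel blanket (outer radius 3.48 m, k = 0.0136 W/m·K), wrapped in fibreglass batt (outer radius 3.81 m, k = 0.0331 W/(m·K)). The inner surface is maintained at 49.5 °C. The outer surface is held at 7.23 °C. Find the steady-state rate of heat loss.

Q = 149 W

Treat each layer as a resistance in series:
  R_titanium = (1/3.06 − 1/3.07)/(4πk) = 0.001064/(4π·25.1) = 3.375×10^-6 K/W
  R_aerogel blanket = (1/3.07 − 1/3.48)/(4πk) = 0.03838/(4π·0.0136) = 0.2246 K/W
  R_fibreglass batt = (1/3.48 − 1/3.81)/(4πk) = 0.02489/(4π·0.0331) = 0.05984 K/W
ΣR = 3.375×10^-6 + 0.2246 + 0.05984 = 0.2844 K/W
Q = ΔT/ΣR = (49.5 °C − 7.23 °C)/0.2844 = 149 W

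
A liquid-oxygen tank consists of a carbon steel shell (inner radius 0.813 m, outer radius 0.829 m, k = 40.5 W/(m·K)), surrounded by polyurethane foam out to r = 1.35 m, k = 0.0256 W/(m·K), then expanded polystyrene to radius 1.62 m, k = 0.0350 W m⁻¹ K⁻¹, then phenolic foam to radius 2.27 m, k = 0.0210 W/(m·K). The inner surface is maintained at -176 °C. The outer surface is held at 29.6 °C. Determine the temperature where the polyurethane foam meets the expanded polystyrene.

Series thermal resistances, inner to outer:
  R_carbon steel = (1/0.813 − 1/0.829)/(4πk) = 0.02374/(4π·40.5) = 4.665×10^-5 K/W
  R_polyurethane foam = (1/0.829 − 1/1.35)/(4πk) = 0.4655/(4π·0.0256) = 1.447 K/W
  R_expanded polystyrene = (1/1.35 − 1/1.62)/(4πk) = 0.1235/(4π·0.0350) = 0.2807 K/W
  R_phenolic foam = (1/1.62 − 1/2.27)/(4πk) = 0.1768/(4π·0.0210) = 0.6698 K/W
ΣR = 4.665×10^-5 + 1.447 + 0.2807 + 0.6698 = 2.398 K/W
Q = ΔT/ΣR = (-176 °C − 29.6 °C)/2.398 = -85.74 W
From the inner boundary to the polyurethane foam/expanded polystyrene interface, ΣR_partial = 1.447 K/W.
T_interface = T_in − Q·ΣR_partial = -176 °C − (-85.74)(1.447) = -51.9 °C

T = -51.9 °C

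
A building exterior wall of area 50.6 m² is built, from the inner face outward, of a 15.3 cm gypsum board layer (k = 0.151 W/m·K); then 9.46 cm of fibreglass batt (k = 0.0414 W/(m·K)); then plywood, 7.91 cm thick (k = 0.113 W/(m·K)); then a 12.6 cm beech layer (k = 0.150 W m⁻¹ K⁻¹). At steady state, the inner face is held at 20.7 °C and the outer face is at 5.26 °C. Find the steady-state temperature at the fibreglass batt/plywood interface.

T = 10.2 °C

Treat each layer as a resistance in series:
  R_gypsum board = L/(kA) = 0.153/(0.151·50.6) = 0.02002 K/W
  R_fibreglass batt = L/(kA) = 0.0946/(0.0414·50.6) = 0.04516 K/W
  R_plywood = L/(kA) = 0.0791/(0.113·50.6) = 0.01383 K/W
  R_beech = L/(kA) = 0.126/(0.150·50.6) = 0.01660 K/W
ΣR = 0.02002 + 0.04516 + 0.01383 + 0.01660 = 0.09561 K/W
Q = ΔT/ΣR = (20.7 °C − 5.26 °C)/0.09561 = 161.5 W
From the inner boundary to the fibreglass batt/plywood interface, ΣR_partial = 0.06518 K/W.
T_interface = T_in − Q·ΣR_partial = 20.7 °C − (161.5)(0.06518) = 10.2 °C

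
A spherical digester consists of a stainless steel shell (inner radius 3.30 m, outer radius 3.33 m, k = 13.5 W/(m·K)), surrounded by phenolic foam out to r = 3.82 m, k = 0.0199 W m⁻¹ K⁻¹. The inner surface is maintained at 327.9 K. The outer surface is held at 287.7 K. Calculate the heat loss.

Treat each layer as a resistance in series:
  R_stainless steel = (1/3.30 − 1/3.33)/(4πk) = 0.002730/(4π·13.5) = 1.609×10^-5 K/W
  R_phenolic foam = (1/3.33 − 1/3.82)/(4πk) = 0.03852/(4π·0.0199) = 0.1540 K/W
ΣR = 1.609×10^-5 + 0.1540 = 0.1540 K/W
Q = ΔT/ΣR = (327.9 K − 287.7 K)/0.1540 = 261 W

Q = 261 W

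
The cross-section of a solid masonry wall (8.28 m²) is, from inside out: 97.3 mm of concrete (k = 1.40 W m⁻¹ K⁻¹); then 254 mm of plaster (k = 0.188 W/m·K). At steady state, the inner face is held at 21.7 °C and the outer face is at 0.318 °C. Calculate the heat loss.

Series thermal resistances, inner to outer:
  R_concrete = L/(kA) = 0.0973/(1.40·8.28) = 0.008394 K/W
  R_plaster = L/(kA) = 0.254/(0.188·8.28) = 0.1632 K/W
ΣR = 0.008394 + 0.1632 = 0.1716 K/W
Q = ΔT/ΣR = (21.7 °C − 0.318 °C)/0.1716 = 125 W

Q = 125 W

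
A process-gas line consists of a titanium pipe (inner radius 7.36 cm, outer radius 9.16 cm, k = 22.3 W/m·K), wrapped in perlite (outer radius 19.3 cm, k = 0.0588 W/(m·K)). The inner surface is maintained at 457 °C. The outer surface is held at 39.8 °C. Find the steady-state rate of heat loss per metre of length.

Q' = 207 W/m

Resistance network (inner→outer):
  R'_titanium = ln(0.0916/0.0736)/(2πk) = 0.2188/(2π·22.3) = 0.001561 m·K/W
  R'_perlite = ln(0.193/0.0916)/(2πk) = 0.7453/(2π·0.0588) = 2.017 m·K/W
ΣR = 0.001561 + 2.017 = 2.019 m·K/W
Q' = ΔT/ΣR = (457 °C − 39.8 °C)/2.019 = 207 W/m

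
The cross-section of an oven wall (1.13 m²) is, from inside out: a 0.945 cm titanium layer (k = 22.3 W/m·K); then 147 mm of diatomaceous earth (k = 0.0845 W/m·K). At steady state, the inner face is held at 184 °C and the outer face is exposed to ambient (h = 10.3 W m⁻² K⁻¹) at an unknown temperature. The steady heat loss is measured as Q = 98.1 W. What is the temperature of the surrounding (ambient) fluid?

Series resistances:
  R_titanium = L/(kA) = 0.00945/(22.3·1.13) = 3.750×10^-4 K/W
  R_diatomaceous earth = L/(kA) = 0.147/(0.0845·1.13) = 1.540 K/W
  R_conv,out = 1/(hA) = 1/(10.3·1.13) = 0.08592 K/W
ΣR = 1.626 K/W
ΔT = Q·ΣR = 98.1 × 1.626 = 159.5 K
Heat flows outward, so T_out = T_in − ΔT = 184 − 159.5 = 24.5 °C

T_out = 24.5 °C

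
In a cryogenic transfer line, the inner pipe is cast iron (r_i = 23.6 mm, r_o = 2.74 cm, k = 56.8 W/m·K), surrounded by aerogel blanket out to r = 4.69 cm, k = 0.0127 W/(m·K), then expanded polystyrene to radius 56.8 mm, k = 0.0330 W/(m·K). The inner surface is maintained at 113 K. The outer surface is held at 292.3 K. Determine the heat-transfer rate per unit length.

Resistance network (inner→outer):
  R'_cast iron = ln(0.0274/0.0236)/(2πk) = 0.1493/(2π·56.8) = 4.183×10^-4 m·K/W
  R'_aerogel blanket = ln(0.0469/0.0274)/(2πk) = 0.5375/(2π·0.0127) = 6.736 m·K/W
  R'_expanded polystyrene = ln(0.0568/0.0469)/(2πk) = 0.1915/(2π·0.0330) = 0.9237 m·K/W
ΣR = 4.183×10^-4 + 6.736 + 0.9237 = 7.660 m·K/W
Q' = ΔT/ΣR = (113 K − 292.3 K)/7.660 = -23.4 W/m
(Negative Q' ⇒ heat flows inward; heat gain = 23.4 W/m.)

Q' = 23.4 W/m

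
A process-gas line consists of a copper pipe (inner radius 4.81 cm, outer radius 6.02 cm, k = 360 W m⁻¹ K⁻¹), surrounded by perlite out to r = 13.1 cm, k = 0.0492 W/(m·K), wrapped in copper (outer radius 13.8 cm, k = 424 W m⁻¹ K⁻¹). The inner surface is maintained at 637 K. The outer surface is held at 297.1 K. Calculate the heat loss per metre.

Q' = 135 W/m

Series thermal resistances, inner to outer:
  R'_copper = ln(0.0602/0.0481)/(2πk) = 0.2244/(2π·360) = 9.920×10^-5 m·K/W
  R'_perlite = ln(0.131/0.0602)/(2πk) = 0.7775/(2π·0.0492) = 2.515 m·K/W
  R'_copper = ln(0.138/0.131)/(2πk) = 0.05206/(2π·424) = 1.954×10^-5 m·K/W
ΣR = 9.920×10^-5 + 2.515 + 1.954×10^-5 = 2.515 m·K/W
Q' = ΔT/ΣR = (637 K − 297.1 K)/2.515 = 135 W/m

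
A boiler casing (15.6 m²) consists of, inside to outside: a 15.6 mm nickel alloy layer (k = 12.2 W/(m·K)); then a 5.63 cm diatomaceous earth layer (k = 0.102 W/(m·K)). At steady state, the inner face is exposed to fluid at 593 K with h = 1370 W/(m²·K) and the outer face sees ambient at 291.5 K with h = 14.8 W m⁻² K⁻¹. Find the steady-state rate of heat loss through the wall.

Resistance network (inner→outer):
  R_conv,in = 1/(hA) = 1/(1370·15.6) = 4.679×10^-5 K/W
  R_nickel alloy = L/(kA) = 0.0156/(12.2·15.6) = 8.197×10^-5 K/W
  R_diatomaceous earth = L/(kA) = 0.0563/(0.102·15.6) = 0.03538 K/W
  R_conv,out = 1/(hA) = 1/(14.8·15.6) = 0.004331 K/W
ΣR = 4.679×10^-5 + 8.197×10^-5 + 0.03538 + 0.004331 = 0.03984 K/W
Q = ΔT/ΣR = (593 K − 291.5 K)/0.03984 = 7570 W

Q = 7.57 kW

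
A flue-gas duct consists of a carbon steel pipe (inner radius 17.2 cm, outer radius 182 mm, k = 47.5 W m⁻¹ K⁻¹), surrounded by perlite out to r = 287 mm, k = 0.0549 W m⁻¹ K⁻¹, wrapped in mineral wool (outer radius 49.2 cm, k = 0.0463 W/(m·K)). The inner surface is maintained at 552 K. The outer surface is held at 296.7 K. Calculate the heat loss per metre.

Q' = 80.5 W/m

Resistance network (inner→outer):
  R'_carbon steel = ln(0.182/0.172)/(2πk) = 0.05651/(2π·47.5) = 1.894×10^-4 m·K/W
  R'_perlite = ln(0.287/0.182)/(2πk) = 0.4555/(2π·0.0549) = 1.320 m·K/W
  R'_mineral wool = ln(0.492/0.287)/(2πk) = 0.5390/(2π·0.0463) = 1.853 m·K/W
ΣR = 1.894×10^-4 + 1.320 + 1.853 = 3.173 m·K/W
Q' = ΔT/ΣR = (552 K − 296.7 K)/3.173 = 80.5 W/m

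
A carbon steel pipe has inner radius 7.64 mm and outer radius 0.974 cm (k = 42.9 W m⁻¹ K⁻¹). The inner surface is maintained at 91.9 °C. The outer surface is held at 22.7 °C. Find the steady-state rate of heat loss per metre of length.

Q' = 2πk·ΔT/ln(r₂/r₁) = 2π × 42.9 × 69.2 / ln(0.00974/0.00764) = 76800 W/m

Q' = 76.8 kW/m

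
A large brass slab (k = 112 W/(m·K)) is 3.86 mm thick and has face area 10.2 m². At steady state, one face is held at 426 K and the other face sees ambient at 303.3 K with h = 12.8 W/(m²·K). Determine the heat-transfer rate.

Q = 16.0 kW

Treat each layer as a resistance in series:
  R_brass = L/(kA) = 0.00386/(112·10.2) = 3.379×10^-6 K/W
  R_conv,out = 1/(hA) = 1/(12.8·10.2) = 0.007659 K/W
ΣR = 3.379×10^-6 + 0.007659 = 0.007662 K/W
Q = ΔT/ΣR = (426 K − 303.3 K)/0.007662 = 16000 W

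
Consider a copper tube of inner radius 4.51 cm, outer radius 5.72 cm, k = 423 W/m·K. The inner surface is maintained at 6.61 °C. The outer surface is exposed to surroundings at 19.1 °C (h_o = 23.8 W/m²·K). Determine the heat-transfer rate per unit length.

Q' = 107 W/m

Series thermal resistances, inner to outer:
  R'_copper = ln(0.0572/0.0451)/(2πk) = 0.2377/(2π·423) = 8.942×10^-5 m·K/W
  R'_conv,out = 1/(2πr h) = 1/(2π·0.0572·23.8) = 0.1169 m·K/W
ΣR = 8.942×10^-5 + 0.1169 = 0.1170 m·K/W
Q' = ΔT/ΣR = (6.61 °C − 19.1 °C)/0.1170 = -107 W/m
(Negative Q' ⇒ heat flows inward; heat gain = 107 W/m.)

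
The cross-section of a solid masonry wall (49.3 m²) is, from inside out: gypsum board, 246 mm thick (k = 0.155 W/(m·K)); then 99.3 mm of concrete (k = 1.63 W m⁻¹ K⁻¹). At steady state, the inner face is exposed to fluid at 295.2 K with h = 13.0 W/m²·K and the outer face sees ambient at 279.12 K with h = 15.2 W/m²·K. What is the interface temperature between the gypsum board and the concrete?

T = 280.26 K

Resistance network (inner→outer):
  R_conv,in = 1/(hA) = 1/(13.0·49.3) = 0.001560 K/W
  R_gypsum board = L/(kA) = 0.246/(0.155·49.3) = 0.03219 K/W
  R_concrete = L/(kA) = 0.0993/(1.63·49.3) = 0.001236 K/W
  R_conv,out = 1/(hA) = 1/(15.2·49.3) = 0.001334 K/W
ΣR = 0.001560 + 0.03219 + 0.001236 + 0.001334 = 0.03632 K/W
Q = ΔT/ΣR = (295.2 K − 279.12 K)/0.03632 = 442.7 W
From the inner boundary to the gypsum board/concrete interface, ΣR_partial = 0.03375 K/W.
T_interface = T_in − Q·ΣR_partial = 295.2 K − (442.7)(0.03375) = 280.26 K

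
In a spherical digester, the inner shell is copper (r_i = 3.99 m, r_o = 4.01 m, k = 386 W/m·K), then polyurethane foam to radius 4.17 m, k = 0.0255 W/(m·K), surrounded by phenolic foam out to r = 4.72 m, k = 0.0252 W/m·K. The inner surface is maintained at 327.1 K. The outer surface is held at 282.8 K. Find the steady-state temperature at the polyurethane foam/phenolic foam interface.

Treat each layer as a resistance in series:
  R_copper = (1/3.99 − 1/4.01)/(4πk) = 0.001250/(4π·386) = 2.577×10^-7 K/W
  R_polyurethane foam = (1/4.01 − 1/4.17)/(4πk) = 0.009568/(4π·0.0255) = 0.02986 K/W
  R_phenolic foam = (1/4.17 − 1/4.72)/(4πk) = 0.02794/(4π·0.0252) = 0.08824 K/W
ΣR = 2.577×10^-7 + 0.02986 + 0.08824 = 0.1181 K/W
Q = ΔT/ΣR = (327.1 K − 282.8 K)/0.1181 = 375.1 W
From the inner boundary to the polyurethane foam/phenolic foam interface, ΣR_partial = 0.02986 K/W.
T_interface = T_in − Q·ΣR_partial = 327.1 K − (375.1)(0.02986) = 315.9 K

T = 315.9 K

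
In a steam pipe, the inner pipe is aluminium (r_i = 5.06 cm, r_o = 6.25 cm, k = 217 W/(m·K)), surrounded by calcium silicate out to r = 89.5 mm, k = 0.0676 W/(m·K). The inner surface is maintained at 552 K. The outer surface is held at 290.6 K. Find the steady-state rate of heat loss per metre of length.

Q' = 309 W/m

Resistance network (inner→outer):
  R'_aluminium = ln(0.0625/0.0506)/(2πk) = 0.2112/(2π·217) = 1.549×10^-4 m·K/W
  R'_calcium silicate = ln(0.0895/0.0625)/(2πk) = 0.3591/(2π·0.0676) = 0.8454 m·K/W
ΣR = 1.549×10^-4 + 0.8454 = 0.8456 m·K/W
Q' = ΔT/ΣR = (552 K − 290.6 K)/0.8456 = 309 W/m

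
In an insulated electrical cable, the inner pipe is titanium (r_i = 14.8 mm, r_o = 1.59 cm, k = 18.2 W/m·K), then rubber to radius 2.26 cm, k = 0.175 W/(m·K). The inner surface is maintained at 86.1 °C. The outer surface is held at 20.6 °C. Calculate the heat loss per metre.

Series thermal resistances, inner to outer:
  R'_titanium = ln(0.0159/0.0148)/(2πk) = 0.07169/(2π·18.2) = 6.269×10^-4 m·K/W
  R'_rubber = ln(0.0226/0.0159)/(2πk) = 0.3516/(2π·0.175) = 0.3198 m·K/W
ΣR = 6.269×10^-4 + 0.3198 = 0.3204 m·K/W
Q' = ΔT/ΣR = (86.1 °C − 20.6 °C)/0.3204 = 204 W/m

Q' = 204 W/m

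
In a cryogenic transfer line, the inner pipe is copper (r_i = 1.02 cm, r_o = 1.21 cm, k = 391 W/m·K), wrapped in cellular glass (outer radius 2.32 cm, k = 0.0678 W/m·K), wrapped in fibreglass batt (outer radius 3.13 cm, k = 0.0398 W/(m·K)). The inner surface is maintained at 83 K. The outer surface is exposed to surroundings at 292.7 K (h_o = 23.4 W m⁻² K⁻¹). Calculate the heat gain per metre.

Q' = 71.3 W/m

Resistance network (inner→outer):
  R'_copper = ln(0.0121/0.0102)/(2πk) = 0.1708/(2π·391) = 6.953×10^-5 m·K/W
  R'_cellular glass = ln(0.0232/0.0121)/(2πk) = 0.6509/(2π·0.0678) = 1.528 m·K/W
  R'_fibreglass batt = ln(0.0313/0.0232)/(2πk) = 0.2995/(2π·0.0398) = 1.198 m·K/W
  R'_conv,out = 1/(2πr h) = 1/(2π·0.0313·23.4) = 0.2173 m·K/W
ΣR = 6.953×10^-5 + 1.528 + 1.198 + 0.2173 = 2.943 m·K/W
Q' = ΔT/ΣR = (83 K − 292.7 K)/2.943 = -71.3 W/m
(Negative Q' ⇒ heat flows inward; heat gain = 71.3 W/m.)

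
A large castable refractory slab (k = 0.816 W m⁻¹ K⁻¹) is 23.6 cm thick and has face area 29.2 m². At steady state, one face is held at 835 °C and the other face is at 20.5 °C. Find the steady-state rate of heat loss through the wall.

Q = 82.2 kW

Q = kA·ΔT/L = 0.816 × 29.2 × |835 °C − 20.5 °C| / 0.236 = 82200 W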